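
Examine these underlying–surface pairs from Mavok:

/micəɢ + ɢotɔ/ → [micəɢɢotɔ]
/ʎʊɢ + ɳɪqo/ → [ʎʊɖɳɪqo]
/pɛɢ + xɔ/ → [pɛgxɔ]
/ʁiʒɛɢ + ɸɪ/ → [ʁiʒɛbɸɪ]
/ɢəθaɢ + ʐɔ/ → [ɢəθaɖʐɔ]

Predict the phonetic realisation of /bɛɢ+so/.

[bɛdso]

The data show regressive place assimilation: /ɢ/ → [ɖ] before /ɳ/; /ɢ/ → [g] before /x/; /ɢ/ → [b] before /ɸ/; /ɢ/ → [ɖ] before /ʐ/. In each pair only place changes, matching the following consonant, while manner and voice stay constant.
No alternation appears in [micəɢɢotɔ]: there the adjacent consonants already agree in place (/ɢ/ and /ɢ/ are both uvular), so this form is consistent with the same rule.
The rule targets /ɢ/ (voiced uvular stop), which sits before the trigger /s/ (alveolar).
The voiced alveolar stop is [d], so /ɢ/ → [d].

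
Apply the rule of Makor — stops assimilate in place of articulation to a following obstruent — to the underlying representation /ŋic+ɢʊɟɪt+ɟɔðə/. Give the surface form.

[ŋiqɢʊɟɪcɟɔðə]

/c/ is a voiceless palatal stop. The following trigger /ɢ/ is uvular, so /c/ must become uvular as well.
A voiceless uvular stop is [q], so the surface segment is [q].
The same rule applies at the second boundary: /t/ → [c] next to /ɟ/.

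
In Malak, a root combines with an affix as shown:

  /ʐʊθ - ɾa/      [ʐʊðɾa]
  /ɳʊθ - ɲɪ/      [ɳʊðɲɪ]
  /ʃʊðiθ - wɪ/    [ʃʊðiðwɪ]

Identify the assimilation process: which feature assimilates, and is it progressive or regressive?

The segment that alternates is /θ/, which surfaces as [ð] when adjacent to /ɾ/.
/θ/ is voiceless while /ɾ/ is voiced; the output [ð] is voiced, matching the trigger — so the feature that spreads is voicing.
Place and manner are unchanged, so the assimilation is partial, not total.
The same holds elsewhere in the data: /θ/ → [ð] before /ɲ/ (voiceless → voiced, matching voiced); /θ/ → [ð] before /w/ (voiceless → voiced, matching voiced) — only voicing changes, and always toward the following segment.
Since the segment that changes precedes the conditioning segment, the assimilation is regressive.

regressive voicing assimilation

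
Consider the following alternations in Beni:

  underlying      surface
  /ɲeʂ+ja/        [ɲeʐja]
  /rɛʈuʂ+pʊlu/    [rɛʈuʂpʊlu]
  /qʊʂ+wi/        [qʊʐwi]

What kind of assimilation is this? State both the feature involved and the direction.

Underlying /ʂ/ is realised as [ʐ] next to /j/; /j/ itself does not change.
The change voiceless → voiced matches the voicing of the following /j/, identifying this as voicing assimilation.
Place and manner are unchanged, so the assimilation is partial, not total.
The same holds elsewhere in the data: /ʂ/ → [ʐ] before /w/ (voiceless → voiced, matching voiced) — only voicing changes, and always toward the following segment.
No alternation appears in [rɛʈuʂpʊlu]: there the adjacent consonants already agree in voicing (/ʂ/ and /p/ are both voiceless), so this form is consistent with the same rule.
Since the segment that changes precedes the conditioning segment, the assimilation is regressive.

regressive voicing assimilation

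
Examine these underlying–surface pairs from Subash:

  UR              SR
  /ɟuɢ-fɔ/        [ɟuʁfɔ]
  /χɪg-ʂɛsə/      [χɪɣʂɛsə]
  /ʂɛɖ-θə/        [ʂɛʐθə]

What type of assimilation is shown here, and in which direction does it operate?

regressive manner assimilation

Comparing underlying and surface forms, /ɢ/ → [ʁ] is the alternation; the neighbouring /f/ is constant.
The change stop → fricative matches the manner of the following /f/, identifying this as manner assimilation.
Place and voice are unchanged, so the assimilation is partial, not total.
The same holds elsewhere in the data: /g/ → [ɣ] before /ʂ/ (stop → fricative, matching a fricative); /ɖ/ → [ʐ] before /θ/ (stop → fricative, matching a fricative) — only manner changes, and always toward the following segment.
Since the segment that changes precedes the conditioning segment, the assimilation is regressive.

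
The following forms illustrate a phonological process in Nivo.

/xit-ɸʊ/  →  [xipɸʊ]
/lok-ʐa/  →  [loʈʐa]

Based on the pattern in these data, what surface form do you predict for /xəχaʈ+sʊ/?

The data show regressive place assimilation: /t/ → [p] before /ɸ/; /k/ → [ʈ] before /ʐ/. In each pair only place changes, matching the following consonant, while manner and voice stay constant.
The rule targets /ʈ/ (voiceless retroflex stop), which sits before the trigger /s/ (alveolar).
Changing only its place to alveolar gives [t] — the voiceless alveolar stop.

[xəχatsʊ]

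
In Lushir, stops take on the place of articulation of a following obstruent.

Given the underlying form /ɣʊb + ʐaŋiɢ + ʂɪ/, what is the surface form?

/b/ is a voiced bilabial stop. The following trigger /ʐ/ is retroflex, so /b/ must become retroflex as well.
Changing only its place to retroflex gives [ɖ] — the voiced retroflex stop.
The same rule applies at the second boundary: /ɢ/ → [ɖ] next to /ʂ/.

[ɣʊɖʐaŋiɖʂɪ]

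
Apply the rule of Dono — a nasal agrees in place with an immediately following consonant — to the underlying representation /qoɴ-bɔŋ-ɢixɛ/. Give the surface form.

[qombɔɴɢixɛ]

The rule targets /ɴ/ (voiced uvular nasal), which sits before the trigger /b/ (bilabial).
The voiced bilabial nasal is [m], so /ɴ/ → [m].
The same rule applies at the second boundary: /ŋ/ → [ɴ] next to /ɢ/.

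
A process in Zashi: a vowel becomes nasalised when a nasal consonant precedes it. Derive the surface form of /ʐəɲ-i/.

[ʐəɲĩ]

/i/ sits next to the nasal /ɲ/ and is therefore nasalised to [ĩ].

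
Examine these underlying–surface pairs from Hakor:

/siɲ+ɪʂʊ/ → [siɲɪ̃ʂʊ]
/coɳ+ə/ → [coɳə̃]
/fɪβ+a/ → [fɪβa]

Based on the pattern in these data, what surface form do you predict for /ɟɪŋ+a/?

The data show progressive nasality assimilation (vowel nasalisation): /ɪ/ → [ɪ̃] after /ɲ/; /ə/ → [ə̃] after /ɳ/ — a vowel is nasalised by an immediately preceding nasal consonant.
No change occurs in [fɪβa] because the vowel at the boundary is adjacent to an oral consonant, not a nasal (/a/ next to /β/).
/a/ sits next to the nasal /ŋ/ and is therefore nasalised to [ã].

[ɟɪŋã]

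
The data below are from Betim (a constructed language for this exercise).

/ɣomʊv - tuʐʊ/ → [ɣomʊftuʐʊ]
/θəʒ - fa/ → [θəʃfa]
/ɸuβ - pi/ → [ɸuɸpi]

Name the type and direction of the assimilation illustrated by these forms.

Underlying /v/ is realised as [f] next to /t/; /t/ itself does not change.
The change voiced → voiceless matches the voicing of the following /t/, identifying this as voicing assimilation.
Place and manner are unchanged, so the assimilation is partial, not total.
The other alternating forms pattern the same way: /ʒ/ → [ʃ] before /f/ (voiced → voiceless, matching voiceless); /β/ → [ɸ] before /p/ (voiced → voiceless, matching voiceless) — only voicing changes, and always toward the following segment.
The trigger is the following segment, so the direction is regressive (anticipatory).

regressive voicing assimilation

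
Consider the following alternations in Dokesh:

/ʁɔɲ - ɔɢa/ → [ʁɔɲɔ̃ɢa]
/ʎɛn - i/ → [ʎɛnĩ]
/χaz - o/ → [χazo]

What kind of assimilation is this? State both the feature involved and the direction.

The vowel /ɔ/ surfaces as nasalised [ɔ̃] next to the preceding nasal /ɲ/ — it has acquired the [+nasal] feature of its neighbour.
The other form shows the same pattern: /i/ → [ĩ] after /n/ — each time a vowel is nasalised next to a preceding nasal.
No change occurs in [χazo] because the vowel at the boundary is adjacent to an oral consonant, not a nasal (/o/ next to /z/).
Because the conditioning nasal is to the left of the vowel that changes, the process is progressive (perseverative).

progressive nasality assimilation (vowel nasalisation)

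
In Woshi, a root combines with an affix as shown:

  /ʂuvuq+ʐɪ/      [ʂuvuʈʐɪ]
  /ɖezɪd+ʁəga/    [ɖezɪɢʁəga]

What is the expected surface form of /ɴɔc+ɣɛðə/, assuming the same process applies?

The data show regressive place assimilation: /q/ → [ʈ] before /ʐ/; /d/ → [ɢ] before /ʁ/. In each pair only place changes, matching the following consonant, while manner and voice stay constant.
The rule targets /c/ (voiceless palatal stop), which sits before the trigger /ɣ/ (velar).
Changing only its place to velar gives [k] — the voiceless velar stop.

[ɴɔkɣɛðə]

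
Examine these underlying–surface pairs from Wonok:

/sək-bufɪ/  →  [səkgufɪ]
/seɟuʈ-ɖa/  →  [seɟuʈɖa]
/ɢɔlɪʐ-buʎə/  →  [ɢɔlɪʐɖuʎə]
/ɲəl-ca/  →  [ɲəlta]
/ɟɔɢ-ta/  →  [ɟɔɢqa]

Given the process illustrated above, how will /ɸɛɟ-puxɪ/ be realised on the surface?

[ɸɛɟcuxɪ]

The data show progressive place assimilation: /b/ → [g] after /k/; /b/ → [ɖ] after /ʐ/; /c/ → [t] after /l/; /t/ → [q] after /ɢ/. In each pair only place changes, matching the preceding consonant, while manner and voice stay constant.
Nothing changes in [seɟuʈɖa]: there the adjacent consonants already agree in place (/ɖ/ and /ʈ/ are both retroflex), so this form is consistent with the same rule.
/p/ is a voiceless bilabial stop. The preceding trigger /ɟ/ is palatal, so /p/ must become palatal as well.
A voiceless palatal stop is [c], so the surface segment is [c].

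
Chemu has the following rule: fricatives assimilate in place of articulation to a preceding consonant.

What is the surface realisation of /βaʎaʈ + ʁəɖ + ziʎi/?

The rule targets /ʁ/ (voiced uvular fricative), which sits after the trigger /ʈ/ (retroflex).
The voiced retroflex fricative is [ʐ], so /ʁ/ → [ʐ].
The same rule applies at the second boundary: /z/ → [ʐ] next to /ɖ/.

[βaʎaʈʐəɖʐiʎi]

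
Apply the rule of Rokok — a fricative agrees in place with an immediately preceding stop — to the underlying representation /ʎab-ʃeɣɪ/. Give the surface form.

[ʎabɸeɣɪ]

The rule targets /ʃ/ (voiceless postalveolar fricative), which sits after the trigger /b/ (bilabial).
The voiceless bilabial fricative is [ɸ], so /ʃ/ → [ɸ].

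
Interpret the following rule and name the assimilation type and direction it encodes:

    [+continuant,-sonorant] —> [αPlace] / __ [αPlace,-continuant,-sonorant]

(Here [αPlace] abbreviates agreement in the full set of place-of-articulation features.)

The rule copies the place features (abbreviated [Place]) from the environment onto the target, so the assimilating feature is place.
The conditioning segment sits to the right of the focus bar, meaning the trigger follows the segment that changes — regressive assimilation.

regressive place assimilation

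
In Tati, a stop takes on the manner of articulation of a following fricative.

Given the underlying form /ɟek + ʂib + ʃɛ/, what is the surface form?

The rule targets /k/ (voiceless velar stop), which sits before the trigger /ʂ/ (fricative).
A voiceless velar fricative is [x], so the surface segment is [x].
At the second juncture, /b/ likewise becomes [β] adjacent to /ʃ/.

[ɟexʂiβʃɛ]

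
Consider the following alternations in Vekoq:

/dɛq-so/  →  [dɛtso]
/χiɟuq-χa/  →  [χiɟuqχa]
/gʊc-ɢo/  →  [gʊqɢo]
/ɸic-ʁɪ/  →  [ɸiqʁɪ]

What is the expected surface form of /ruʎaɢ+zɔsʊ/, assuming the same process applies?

The data show regressive place assimilation: /q/ → [t] before /s/; /c/ → [q] before /ɢ/; /c/ → [q] before /ʁ/. In each pair only place changes, matching the following consonant, while manner and voice stay constant.
No alternation appears in [χiɟuqχa]: there the adjacent consonants already agree in place (/q/ and /χ/ are both uvular), so this form is consistent with the same rule.
The rule targets /ɢ/ (voiced uvular stop), which sits before the trigger /z/ (alveolar).
A voiced alveolar stop is [d], so the surface segment is [d].

[ruʎadzɔsʊ]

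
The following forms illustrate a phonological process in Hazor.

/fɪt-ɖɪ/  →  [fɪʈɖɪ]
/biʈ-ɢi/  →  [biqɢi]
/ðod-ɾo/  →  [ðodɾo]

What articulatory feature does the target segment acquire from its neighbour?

Underlying /t/ is realised as [ʈ] next to /ɖ/; /ɖ/ itself does not change.
/t/ is alveolar while /ɖ/ is retroflex; the output [ʈ] is retroflex, matching the trigger — so the feature that spreads is place.
The same holds elsewhere in the data: /ʈ/ → [q] before /ɢ/ (retroflex → uvular, matching uvular) — only place changes, and always toward the following segment.
Nothing changes in [ðodɾo]: there the adjacent consonants already agree in place (/d/ and /ɾ/ are both alveolar), so this form is consistent with the same rule.

place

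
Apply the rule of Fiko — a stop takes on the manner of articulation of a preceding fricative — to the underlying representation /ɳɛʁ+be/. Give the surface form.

The rule targets /b/ (voiced bilabial stop), which sits after the trigger /ʁ/ (fricative).
A voiced bilabial fricative is [β], so the surface segment is [β].

[ɳɛʁβe]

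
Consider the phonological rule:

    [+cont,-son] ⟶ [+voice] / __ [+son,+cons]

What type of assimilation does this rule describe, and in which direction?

The target ([+cont,-son], fricatives) acquires [+voice] next to a sonorant consonant ([+son,+cons]) — it takes on the voicing of its neighbour, so the feature that spreads is voicing.
The conditioning segment sits to the right of the focus bar, meaning the trigger follows the segment that changes — regressive assimilation.

regressive voicing assimilation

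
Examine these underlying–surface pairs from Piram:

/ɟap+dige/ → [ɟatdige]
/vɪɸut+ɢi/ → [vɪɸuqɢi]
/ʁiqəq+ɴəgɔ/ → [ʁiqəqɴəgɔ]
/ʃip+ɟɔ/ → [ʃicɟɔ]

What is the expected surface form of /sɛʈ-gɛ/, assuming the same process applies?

[sɛkgɛ]

The data show regressive place assimilation: /p/ → [t] before /d/; /t/ → [q] before /ɢ/; /p/ → [c] before /ɟ/. In each pair only place changes, matching the following consonant, while manner and voice stay constant.
No alternation appears in [ʁiqəqɴəgɔ]: there the adjacent consonants already agree in place (/q/ and /ɴ/ are both uvular), so this form is consistent with the same rule.
The rule targets /ʈ/ (voiceless retroflex stop), which sits before the trigger /g/ (velar).
The voiceless velar stop is [k], so /ʈ/ → [k].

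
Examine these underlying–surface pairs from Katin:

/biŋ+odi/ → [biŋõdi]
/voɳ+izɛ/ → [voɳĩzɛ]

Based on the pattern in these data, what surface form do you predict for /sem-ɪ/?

The data show progressive nasality assimilation (vowel nasalisation): /o/ → [õ] after /ŋ/; /i/ → [ĩ] after /ɳ/ — a vowel is nasalised by an immediately preceding nasal consonant.
The vowel /ɪ/ is adjacent to the preceding nasal /m/, so it acquires [+nasal] and surfaces as [ɪ̃].

[semɪ̃]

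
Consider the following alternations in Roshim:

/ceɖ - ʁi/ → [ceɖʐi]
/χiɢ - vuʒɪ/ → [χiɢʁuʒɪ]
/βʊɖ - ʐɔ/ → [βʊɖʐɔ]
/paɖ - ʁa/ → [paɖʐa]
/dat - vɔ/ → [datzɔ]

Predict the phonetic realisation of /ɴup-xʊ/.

The data show progressive place assimilation: /ʁ/ → [ʐ] after /ɖ/; /v/ → [ʁ] after /ɢ/; /v/ → [z] after /t/. In each pair only place changes, matching the preceding consonant, while manner and voice stay constant.
No alternation appears in [βʊɖʐɔ]: there the adjacent consonants already agree in place (/ʐ/ and /ɖ/ are both retroflex), so this form is consistent with the same rule.
The rule targets /x/ (voiceless velar fricative), which sits after the trigger /p/ (bilabial).
A voiceless bilabial fricative is [ɸ], so the surface segment is [ɸ].

[ɴupɸʊ]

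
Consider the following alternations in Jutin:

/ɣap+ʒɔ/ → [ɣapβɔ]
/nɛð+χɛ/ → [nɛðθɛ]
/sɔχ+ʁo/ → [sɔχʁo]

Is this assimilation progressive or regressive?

Underlying /ʒ/ is realised as [β] next to /p/; /p/ itself does not change.
/ʒ/ is postalveolar while /p/ is bilabial; the output [β] is bilabial, matching the trigger — so the feature that spreads is place.
Checking the remaining alternation: /χ/ → [θ] after /ð/ (uvular → dental, matching dental) — only place changes, and always toward the preceding segment.
No alternation appears in [sɔχʁo]: there the adjacent consonants already agree in place (/ʁ/ and /χ/ are both uvular), so this form is consistent with the same rule.
The trigger is the preceding segment, so the direction is progressive (perseverative).

progressive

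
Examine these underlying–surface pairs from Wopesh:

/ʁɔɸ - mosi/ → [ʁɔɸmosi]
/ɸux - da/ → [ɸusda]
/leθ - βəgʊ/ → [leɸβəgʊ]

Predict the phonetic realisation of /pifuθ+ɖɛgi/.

[pifuʂɖɛgi]

The data show regressive place assimilation: /x/ → [s] before /d/; /θ/ → [ɸ] before /β/. In each pair only place changes, matching the following consonant, while manner and voice stay constant.
No alternation appears in [ʁɔɸmosi]: there the adjacent consonants already agree in place (/ɸ/ and /m/ are both bilabial), so this form is consistent with the same rule.
/θ/ is a voiceless dental fricative. The following trigger /ɖ/ is retroflex, so /θ/ must become retroflex as well.
A voiceless retroflex fricative is [ʂ], so the surface segment is [ʂ].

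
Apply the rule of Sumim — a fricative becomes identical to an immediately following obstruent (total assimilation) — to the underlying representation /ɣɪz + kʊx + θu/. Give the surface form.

[ɣɪkkʊθθu]

/z/ is the segment targeted by the rule; it sits immediately before /k/, so it assimilates completely and surfaces as [k].
The same rule applies at the second boundary: /x/ → [θ] next to /θ/.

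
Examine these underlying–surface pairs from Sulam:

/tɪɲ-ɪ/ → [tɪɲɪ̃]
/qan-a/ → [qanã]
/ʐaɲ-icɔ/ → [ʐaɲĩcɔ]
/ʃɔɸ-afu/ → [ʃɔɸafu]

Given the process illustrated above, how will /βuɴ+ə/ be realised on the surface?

The data show progressive nasality assimilation (vowel nasalisation): /ɪ/ → [ɪ̃] after /ɲ/; /a/ → [ã] after /n/; /i/ → [ĩ] after /ɲ/ — a vowel is nasalised by an immediately preceding nasal consonant.
No change occurs in [ʃɔɸafu] because the vowel at the boundary is adjacent to an oral consonant, not a nasal (/a/ next to /ɸ/).
/ə/ sits next to the nasal /ɴ/ and is therefore nasalised to [ə̃].

[βuɴə̃]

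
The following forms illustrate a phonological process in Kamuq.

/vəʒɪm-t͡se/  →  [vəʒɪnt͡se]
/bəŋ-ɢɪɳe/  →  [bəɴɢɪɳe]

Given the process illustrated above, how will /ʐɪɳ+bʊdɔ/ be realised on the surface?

[ʐɪmbʊdɔ]

The data show regressive place assimilation: /m/ → [n] before /t͡s/; /ŋ/ → [ɴ] before /ɢ/. In each pair only place changes, matching the following consonant, while manner and voice stay constant.
The rule targets /ɳ/ (voiced retroflex nasal), which sits before the trigger /b/ (bilabial).
The voiced bilabial nasal is [m], so /ɳ/ → [m].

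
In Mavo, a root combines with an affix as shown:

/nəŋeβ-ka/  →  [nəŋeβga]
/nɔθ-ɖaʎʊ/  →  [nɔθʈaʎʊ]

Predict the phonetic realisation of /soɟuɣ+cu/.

The data show progressive voicing assimilation: /k/ → [g] after /β/; /ɖ/ → [ʈ] after /θ/. In each pair only voicing changes, matching the preceding consonant, while place and manner stay constant.
The rule targets /c/ (voiceless palatal stop), which sits after the trigger /ɣ/ (voiced).
The voiced palatal stop is [ɟ], so /c/ → [ɟ].

[soɟuɣɟu]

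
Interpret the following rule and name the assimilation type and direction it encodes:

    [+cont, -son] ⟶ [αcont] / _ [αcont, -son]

regressive manner assimilation

The shared variable α links the value of [cont] on the target to that of the neighbouring obstruent. [cont] distinguishes stops from fricatives — a manner-of-articulation feature — so this is manner assimilation.
Since the environment is written after the underscore, the trigger follows the target; the direction is regressive.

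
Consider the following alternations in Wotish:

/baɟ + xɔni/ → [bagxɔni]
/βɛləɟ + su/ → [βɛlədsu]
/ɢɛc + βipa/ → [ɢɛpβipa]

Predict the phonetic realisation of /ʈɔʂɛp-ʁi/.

The data show regressive place assimilation: /ɟ/ → [g] before /x/; /ɟ/ → [d] before /s/; /c/ → [p] before /β/. In each pair only place changes, matching the following consonant, while manner and voice stay constant.
The rule targets /p/ (voiceless bilabial stop), which sits before the trigger /ʁ/ (uvular).
The voiceless uvular stop is [q], so /p/ → [q].

[ʈɔʂɛqʁi]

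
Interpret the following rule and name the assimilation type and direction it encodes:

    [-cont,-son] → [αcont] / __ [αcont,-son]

The shared variable α links the value of [cont] on the target to that of the neighbouring obstruent. [cont] distinguishes stops from fricatives — a manner-of-articulation feature — so this is manner assimilation.
The conditioning segment sits to the right of the focus bar, meaning the trigger follows the segment that changes — regressive assimilation.

regressive manner assimilation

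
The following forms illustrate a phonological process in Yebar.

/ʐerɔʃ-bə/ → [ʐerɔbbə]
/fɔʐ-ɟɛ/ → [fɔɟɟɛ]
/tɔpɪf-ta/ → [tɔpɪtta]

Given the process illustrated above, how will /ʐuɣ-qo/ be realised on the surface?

The data show regressive total assimilation (/ʃ/ → [b] before /b/; /ʐ/ → [ɟ] before /ɟ/; /f/ → [t] before /t/): in every case the target segment becomes identical to its following neighbour, copying more than a single feature.
/ɣ/ is the segment targeted by the rule; it sits immediately before /q/, so it assimilates completely and surfaces as [q].

[ʐuqqo]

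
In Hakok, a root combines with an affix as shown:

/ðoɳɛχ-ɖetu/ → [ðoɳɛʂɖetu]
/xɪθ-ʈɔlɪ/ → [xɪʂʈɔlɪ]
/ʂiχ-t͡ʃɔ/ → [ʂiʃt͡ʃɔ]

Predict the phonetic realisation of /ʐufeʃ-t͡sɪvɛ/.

The data show regressive place assimilation: /χ/ → [ʂ] before /ɖ/; /θ/ → [ʂ] before /ʈ/; /χ/ → [ʃ] before /t͡ʃ/. In each pair only place changes, matching the following consonant, while manner and voice stay constant.
/ʃ/ is a voiceless postalveolar fricative. The following trigger /t͡s/ is alveolar, so /ʃ/ must become alveolar as well.
A voiceless alveolar fricative is [s], so the surface segment is [s].

[ʐufest͡sɪvɛ]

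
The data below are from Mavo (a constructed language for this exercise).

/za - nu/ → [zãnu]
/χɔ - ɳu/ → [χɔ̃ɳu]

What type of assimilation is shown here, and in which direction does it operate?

The vowel /a/ surfaces as nasalised [ã] next to the following nasal /n/ — it has acquired the [+nasal] feature of its neighbour.
Likewise in the remaining data: /ɔ/ → [ɔ̃] before /ɳ/ — each time a vowel is nasalised next to a following nasal.
Because the conditioning nasal is to the right of the vowel that changes, the process is regressive (anticipatory).

regressive nasality assimilation (vowel nasalisation)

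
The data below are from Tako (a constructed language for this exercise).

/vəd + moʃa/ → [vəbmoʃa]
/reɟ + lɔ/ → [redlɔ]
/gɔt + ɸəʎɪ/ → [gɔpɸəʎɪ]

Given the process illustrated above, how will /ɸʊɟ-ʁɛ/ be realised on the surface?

The data show regressive place assimilation: /d/ → [b] before /m/; /ɟ/ → [d] before /l/; /t/ → [p] before /ɸ/. In each pair only place changes, matching the following consonant, while manner and voice stay constant.
/ɟ/ is a voiced palatal stop. The following trigger /ʁ/ is uvular, so /ɟ/ must become uvular as well.
The voiced uvular stop is [ɢ], so /ɟ/ → [ɢ].

[ɸʊɢʁɛ]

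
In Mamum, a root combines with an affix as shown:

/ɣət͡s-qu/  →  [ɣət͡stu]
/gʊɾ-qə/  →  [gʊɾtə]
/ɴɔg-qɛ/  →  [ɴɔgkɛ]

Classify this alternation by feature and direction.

Underlying /q/ is realised as [t] next to /t͡s/; /t͡s/ itself does not change.
The change uvular → alveolar matches the place of the preceding /t͡s/, identifying this as place assimilation.
Manner and voice are unchanged, so the assimilation is partial, not total.
The same holds elsewhere in the data: /q/ → [t] after /ɾ/ (uvular → alveolar, matching alveolar); /q/ → [k] after /g/ (uvular → velar, matching velar) — only place changes, and always toward the preceding segment.
The trigger is the preceding segment, so the direction is progressive (perseverative).

progressive place assimilation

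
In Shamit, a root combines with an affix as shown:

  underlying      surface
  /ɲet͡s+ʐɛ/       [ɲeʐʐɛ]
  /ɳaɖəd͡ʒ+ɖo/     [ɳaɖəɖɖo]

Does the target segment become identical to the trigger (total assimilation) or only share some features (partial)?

total assimilation

The segment that alternates is /t͡s/, which surfaces as [ʐ] when adjacent to /ʐ/.
The output [ʐ] is identical to the trigger /ʐ/ — every feature (place, manner, voicing) has been copied — so this is total assimilation.
The remaining alternation confirms this: /d͡ʒ/ → [ɖ] before /ɖ/ — in each case the output is a copy of the following consonant.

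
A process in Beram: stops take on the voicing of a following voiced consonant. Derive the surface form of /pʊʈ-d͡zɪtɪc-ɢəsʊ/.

/ʈ/ is a voiceless retroflex stop. The following trigger /d͡z/ is voiced, so /ʈ/ must become voiced as well.
A voiced retroflex stop is [ɖ], so the surface segment is [ɖ].
At the second juncture, /c/ likewise becomes [ɟ] adjacent to /ɢ/.

[pʊɖd͡zɪtɪɟɢəsʊ]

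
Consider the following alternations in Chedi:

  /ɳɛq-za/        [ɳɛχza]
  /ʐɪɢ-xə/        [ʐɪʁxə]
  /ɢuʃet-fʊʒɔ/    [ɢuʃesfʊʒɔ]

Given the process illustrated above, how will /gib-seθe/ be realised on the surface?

The data show regressive manner assimilation: /q/ → [χ] before /z/; /ɢ/ → [ʁ] before /x/; /t/ → [s] before /f/. In each pair only manner changes, matching the following consonant, while place and voice stay constant.
The rule targets /b/ (voiced bilabial stop), which sits before the trigger /s/ (fricative).
Changing only its manner to fricative gives [β] — the voiced bilabial fricative.

[giβseθe]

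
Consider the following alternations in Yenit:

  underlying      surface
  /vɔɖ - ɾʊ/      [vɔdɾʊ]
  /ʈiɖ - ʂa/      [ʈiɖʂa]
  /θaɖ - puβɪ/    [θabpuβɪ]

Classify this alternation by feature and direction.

The segment that alternates is /ɖ/, which surfaces as [d] when adjacent to /ɾ/.
/ɖ/ is retroflex while /ɾ/ is alveolar; the output [d] is alveolar, matching the trigger — so the feature that spreads is place.
Manner and voice are unchanged, so the assimilation is partial, not total.
The same holds elsewhere in the data: /ɖ/ → [b] before /p/ (retroflex → bilabial, matching bilabial) — only place changes, and always toward the following segment.
Nothing changes in [ʈiɖʂa]: there the adjacent consonants already agree in place (/ɖ/ and /ʂ/ are both retroflex), so this form is consistent with the same rule.
The trigger is the following segment, so the direction is regressive (anticipatory).

regressive place assimilation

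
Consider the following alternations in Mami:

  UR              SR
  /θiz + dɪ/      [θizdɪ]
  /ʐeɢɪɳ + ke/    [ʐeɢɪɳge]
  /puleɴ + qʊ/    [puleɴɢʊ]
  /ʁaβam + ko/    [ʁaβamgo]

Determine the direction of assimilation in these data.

progressive

The segment that alternates is /k/, which surfaces as [g] when adjacent to /ɳ/.
/k/ is voiceless while /ɳ/ is voiced; the output [g] is voiced, matching the trigger — so the feature that spreads is voicing.
The same holds elsewhere in the data: /q/ → [ɢ] after /ɴ/ (voiceless → voiced, matching voiced); /k/ → [g] after /m/ (voiceless → voiced, matching voiced) — only voicing changes, and always toward the preceding segment.
No alternation appears in [θizdɪ]: there the adjacent consonants already agree in voicing (/d/ and /z/ are both voiced), so this form is consistent with the same rule.
Since the segment that changes follows the conditioning segment, the assimilation is progressive.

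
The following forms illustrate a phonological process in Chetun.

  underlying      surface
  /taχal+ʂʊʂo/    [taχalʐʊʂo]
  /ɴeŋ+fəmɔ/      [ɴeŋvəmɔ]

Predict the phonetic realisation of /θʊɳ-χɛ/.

The data show progressive voicing assimilation: /ʂ/ → [ʐ] after /l/; /f/ → [v] after /ŋ/. In each pair only voicing changes, matching the preceding consonant, while place and manner stay constant.
/χ/ is a voiceless uvular fricative. The preceding trigger /ɳ/ is voiced, so /χ/ must become voiced as well.
The voiced uvular fricative is [ʁ], so /χ/ → [ʁ].

[θʊɳʁɛ]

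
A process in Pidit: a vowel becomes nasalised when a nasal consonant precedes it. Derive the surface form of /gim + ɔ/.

[gimɔ̃]

/ɔ/ sits next to the nasal /m/ and is therefore nasalised to [ɔ̃].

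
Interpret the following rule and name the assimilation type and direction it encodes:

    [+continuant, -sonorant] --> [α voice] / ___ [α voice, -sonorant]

The rule copies [voice] from the environment onto the target, so the assimilating feature is voicing.
The conditioning segment sits to the right of the focus bar, meaning the trigger follows the segment that changes — regressive assimilation.

regressive voicing assimilation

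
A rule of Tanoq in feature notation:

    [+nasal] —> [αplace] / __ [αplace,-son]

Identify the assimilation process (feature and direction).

The rule copies the place features (abbreviated [place]) from the environment onto the target, so the assimilating feature is place.
The conditioning segment sits to the right of the focus bar, meaning the trigger follows the segment that changes — regressive assimilation.

regressive place assimilation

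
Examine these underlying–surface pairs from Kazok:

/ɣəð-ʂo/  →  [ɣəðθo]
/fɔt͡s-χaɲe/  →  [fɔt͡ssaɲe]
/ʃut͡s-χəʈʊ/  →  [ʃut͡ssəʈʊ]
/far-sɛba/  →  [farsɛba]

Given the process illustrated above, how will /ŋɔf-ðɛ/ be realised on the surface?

The data show progressive place assimilation: /ʂ/ → [θ] after /ð/; /χ/ → [s] after /t͡s/. In each pair only place changes, matching the preceding consonant, while manner and voice stay constant.
No alternation appears in [farsɛba]: there the adjacent consonants already agree in place (/s/ and /r/ are both alveolar), so this form is consistent with the same rule.
/ð/ is a voiced dental fricative. The preceding trigger /f/ is labiodental, so /ð/ must become labiodental as well.
Changing only its place to labiodental gives [v] — the voiced labiodental fricative.

[ŋɔfvɛ]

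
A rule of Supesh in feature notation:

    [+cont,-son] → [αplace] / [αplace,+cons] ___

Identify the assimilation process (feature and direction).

progressive place assimilation

The shared variable α links the value of the place features (abbreviated [place]) on the target to the same value on the neighbouring segment, so place is the feature that assimilates.
The conditioning segment sits to the left of the focus bar, meaning the trigger precedes the segment that changes — progressive assimilation.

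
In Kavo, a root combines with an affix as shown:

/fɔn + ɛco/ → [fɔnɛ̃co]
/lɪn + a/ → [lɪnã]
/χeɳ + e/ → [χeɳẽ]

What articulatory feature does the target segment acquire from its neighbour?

nasality

The vowel /ɛ/ surfaces as nasalised [ɛ̃] next to the preceding nasal /n/ — it has acquired the [+nasal] feature of its neighbour.
The other forms show the same pattern: /a/ → [ã] after /n/; /e/ → [ẽ] after /ɳ/ — each time a vowel is nasalised next to a preceding nasal.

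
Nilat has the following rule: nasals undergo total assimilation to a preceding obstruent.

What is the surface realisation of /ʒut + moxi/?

[ʒuttoxi]

/m/ is the segment targeted by the rule; it sits immediately after /t/, so it assimilates completely and surfaces as [t].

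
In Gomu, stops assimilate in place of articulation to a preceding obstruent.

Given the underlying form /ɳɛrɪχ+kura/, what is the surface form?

[ɳɛrɪχqura]

The rule targets /k/ (voiceless velar stop), which sits after the trigger /χ/ (uvular).
Changing only its place to uvular gives [q] — the voiceless uvular stop.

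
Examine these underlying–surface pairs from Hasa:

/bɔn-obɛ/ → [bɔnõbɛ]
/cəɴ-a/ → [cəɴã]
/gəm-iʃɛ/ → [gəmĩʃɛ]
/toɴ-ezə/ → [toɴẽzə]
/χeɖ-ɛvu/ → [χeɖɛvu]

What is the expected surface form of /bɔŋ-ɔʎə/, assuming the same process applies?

The data show progressive nasality assimilation (vowel nasalisation): /o/ → [õ] after /n/; /a/ → [ã] after /ɴ/; /i/ → [ĩ] after /m/; /e/ → [ẽ] after /ɴ/ — a vowel is nasalised by an immediately preceding nasal consonant.
No change occurs in [χeɖɛvu] because the vowel at the boundary is adjacent to an oral consonant, not a nasal (/ɛ/ next to /ɖ/).
The vowel /ɔ/ is adjacent to the preceding nasal /ŋ/, so it acquires [+nasal] and surfaces as [ɔ̃].

[bɔŋɔ̃ʎə]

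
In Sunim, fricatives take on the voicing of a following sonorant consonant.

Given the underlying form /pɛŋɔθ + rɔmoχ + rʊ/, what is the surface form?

[pɛŋɔðrɔmoʁrʊ]

The rule targets /θ/ (voiceless dental fricative), which sits before the trigger /r/ (voiced).
The voiced dental fricative is [ð], so /θ/ → [ð].
The same rule applies at the second boundary: /χ/ → [ʁ] next to /r/.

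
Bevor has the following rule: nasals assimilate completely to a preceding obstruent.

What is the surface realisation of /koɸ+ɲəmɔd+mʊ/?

/ɲ/ is the segment targeted by the rule; it sits immediately after /ɸ/, so it assimilates completely and surfaces as [ɸ].
At the second juncture, /m/ likewise becomes [d] adjacent to /d/.

[koɸɸəmɔddʊ]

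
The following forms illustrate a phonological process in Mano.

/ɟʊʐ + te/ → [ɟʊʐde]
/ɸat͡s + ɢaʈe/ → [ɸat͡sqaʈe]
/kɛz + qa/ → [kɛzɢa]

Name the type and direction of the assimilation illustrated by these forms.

Comparing underlying and surface forms, /t/ → [d] is the alternation; the neighbouring /ʐ/ is constant.
The change voiceless → voiced matches the voicing of the preceding /ʐ/, identifying this as voicing assimilation.
Place and manner are unchanged, so the assimilation is partial, not total.
The same holds elsewhere in the data: /ɢ/ → [q] after /t͡s/ (voiced → voiceless, matching voiceless); /q/ → [ɢ] after /z/ (voiceless → voiced, matching voiced) — only voicing changes, and always toward the preceding segment.
The trigger is the preceding segment, so the direction is progressive (perseverative).

progressive voicing assimilation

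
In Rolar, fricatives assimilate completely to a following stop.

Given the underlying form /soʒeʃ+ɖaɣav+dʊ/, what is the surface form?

/ʃ/ is the segment targeted by the rule; it sits immediately before /ɖ/, so it assimilates completely and surfaces as [ɖ].
The same rule applies at the second boundary: /v/ → [d] next to /d/.

[soʒeɖɖaɣaddʊ]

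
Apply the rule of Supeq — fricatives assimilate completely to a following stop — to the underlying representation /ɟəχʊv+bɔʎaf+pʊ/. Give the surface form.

/v/ is the segment targeted by the rule; it sits immediately before /b/, so it assimilates completely and surfaces as [b].
At the second juncture, /f/ likewise becomes [p] adjacent to /p/.

[ɟəχʊbbɔʎappʊ]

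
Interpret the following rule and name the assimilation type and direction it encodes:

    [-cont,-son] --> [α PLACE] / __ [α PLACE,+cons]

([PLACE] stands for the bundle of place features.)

The shared variable α links the value of the place features (abbreviated [PLACE]) on the target to the same value on the neighbouring segment, so place is the feature that assimilates.
The conditioning segment sits to the right of the focus bar, meaning the trigger follows the segment that changes — regressive assimilation.

regressive place assimilation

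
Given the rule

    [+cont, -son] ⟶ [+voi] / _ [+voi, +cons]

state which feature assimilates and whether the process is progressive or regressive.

The structural change is [+voi], and the conditioning segment [+voi, +cons] (a voiced consonant) is itself voiced, so the target comes to share the voicing of its neighbour — voicing assimilation.
The conditioning segment sits to the right of the focus bar, meaning the trigger follows the segment that changes — regressive assimilation.

regressive voicing assimilation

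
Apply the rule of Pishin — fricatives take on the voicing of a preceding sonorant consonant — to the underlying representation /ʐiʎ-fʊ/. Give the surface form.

[ʐiʎvʊ]

The rule targets /f/ (voiceless labiodental fricative), which sits after the trigger /ʎ/ (voiced).
A voiced labiodental fricative is [v], so the surface segment is [v].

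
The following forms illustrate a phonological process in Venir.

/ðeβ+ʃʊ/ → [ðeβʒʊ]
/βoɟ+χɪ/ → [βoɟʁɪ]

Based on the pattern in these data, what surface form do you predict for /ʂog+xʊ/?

[ʂogɣʊ]

The data show progressive voicing assimilation: /ʃ/ → [ʒ] after /β/; /χ/ → [ʁ] after /ɟ/. In each pair only voicing changes, matching the preceding consonant, while place and manner stay constant.
/x/ is a voiceless velar fricative. The preceding trigger /g/ is voiced, so /x/ must become voiced as well.
The voiced velar fricative is [ɣ], so /x/ → [ɣ].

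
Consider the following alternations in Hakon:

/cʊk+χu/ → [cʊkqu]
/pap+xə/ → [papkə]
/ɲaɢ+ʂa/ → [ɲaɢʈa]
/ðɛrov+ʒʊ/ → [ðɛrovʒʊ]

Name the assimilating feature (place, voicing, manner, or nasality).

Comparing underlying and surface forms, /χ/ → [q] is the alternation; the neighbouring /k/ is constant.
The change fricative → stop matches the manner of the preceding /k/, identifying this as manner assimilation.
The same holds elsewhere in the data: /x/ → [k] after /p/ (fricative → stop, matching a stop); /ʂ/ → [ʈ] after /ɢ/ (fricative → stop, matching a stop) — only manner changes, and always toward the preceding segment.
No alternation appears in [ðɛrovʒʊ]: there the adjacent consonants already agree in manner (/ʒ/ and /v/ are both fricatives), so this form is consistent with the same rule.

manner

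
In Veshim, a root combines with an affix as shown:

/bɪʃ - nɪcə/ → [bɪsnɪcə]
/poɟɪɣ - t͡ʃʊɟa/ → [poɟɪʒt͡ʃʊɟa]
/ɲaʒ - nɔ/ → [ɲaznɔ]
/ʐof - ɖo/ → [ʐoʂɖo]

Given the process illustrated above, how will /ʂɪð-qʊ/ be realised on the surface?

[ʂɪʁqʊ]

The data show regressive place assimilation: /ʃ/ → [s] before /n/; /ɣ/ → [ʒ] before /t͡ʃ/; /ʒ/ → [z] before /n/; /f/ → [ʂ] before /ɖ/. In each pair only place changes, matching the following consonant, while manner and voice stay constant.
The rule targets /ð/ (voiced dental fricative), which sits before the trigger /q/ (uvular).
A voiced uvular fricative is [ʁ], so the surface segment is [ʁ].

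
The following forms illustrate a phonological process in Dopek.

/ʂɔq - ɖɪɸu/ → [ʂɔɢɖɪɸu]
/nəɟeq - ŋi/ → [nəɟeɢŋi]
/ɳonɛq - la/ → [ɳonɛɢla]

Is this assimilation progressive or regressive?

regressive

Underlying /q/ is realised as [ɢ] next to /ɖ/; /ɖ/ itself does not change.
/q/ is voiceless while /ɖ/ is voiced; the output [ɢ] is voiced, matching the trigger — so the feature that spreads is voicing.
The other alternating forms pattern the same way: /q/ → [ɢ] before /ŋ/ (voiceless → voiced, matching voiced); /q/ → [ɢ] before /l/ (voiceless → voiced, matching voiced) — only voicing changes, and always toward the following segment.
The trigger is the following segment, so the direction is regressive (anticipatory).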